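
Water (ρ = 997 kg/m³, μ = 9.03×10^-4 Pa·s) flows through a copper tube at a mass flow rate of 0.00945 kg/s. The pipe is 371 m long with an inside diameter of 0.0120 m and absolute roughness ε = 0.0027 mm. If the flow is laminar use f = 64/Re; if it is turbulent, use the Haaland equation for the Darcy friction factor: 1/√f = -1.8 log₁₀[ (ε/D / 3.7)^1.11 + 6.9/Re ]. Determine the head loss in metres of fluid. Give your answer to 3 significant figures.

A = πD²/4 = π(0.012)²/4 = 0.0001131 m²; mean velocity V = ṁ/(ρA) = 0.00945/(997 · 0.0001131) = 0.08381 m/s.
Reynolds number Re = ρVD/μ = 997 · 0.08381 · 0.012 / 0.000903 = 1110.
Re < 2300 → laminar flow, so f = 64/Re = 64/1110 = 0.05764 (the turbulent correlation is not needed).
Darcy-Weisbach: ΔP = f(L/D)(ρV²/2) = 0.05764·(371/0.012)·(997·0.08381²/2) = 0.05764·3.092e+04·3.501 = 6239 Pa.
Head loss h_f = ΔP/(ρg) = 6239/(997·9.81) = 0.638 m.

h_f ≈ 0.638 m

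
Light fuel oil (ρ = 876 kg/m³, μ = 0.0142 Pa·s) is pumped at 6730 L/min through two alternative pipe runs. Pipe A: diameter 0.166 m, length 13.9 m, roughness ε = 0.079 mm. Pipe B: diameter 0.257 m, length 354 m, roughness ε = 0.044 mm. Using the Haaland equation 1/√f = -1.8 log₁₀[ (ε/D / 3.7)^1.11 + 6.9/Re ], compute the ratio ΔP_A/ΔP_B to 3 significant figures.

Pipe A: V = Q/A = 0.1122/0.02164 = 5.183 m/s; Re = 5.307e+04; ε/D = 0.000476; Haaland → f = 0.02195; ΔP_A = f(L/D)(ρV²/2) = 2.163e+04 Pa.
Pipe B: V = Q/A = 0.1122/0.05187 = 2.162 m/s; Re = 3.428e+04; ε/D = 0.000171; Haaland → f = 0.02299; ΔP_B = f(L/D)(ρV²/2) = 6.484e+04 Pa.
ΔP_A/ΔP_B = 2.163e+04/6.484e+04 = 0.334.

ΔP_A/ΔP_B ≈ 0.334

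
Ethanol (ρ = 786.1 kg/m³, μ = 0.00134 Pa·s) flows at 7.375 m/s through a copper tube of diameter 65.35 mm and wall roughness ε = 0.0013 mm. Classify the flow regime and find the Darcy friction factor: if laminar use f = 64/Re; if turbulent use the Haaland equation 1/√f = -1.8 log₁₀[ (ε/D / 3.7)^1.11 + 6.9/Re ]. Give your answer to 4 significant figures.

f ≈ 0.01466

Re = ρVD/μ = 786.1·7.375·0.06535/0.00134 = 2.827e+05.
Re > 4000 → turbulent. ε/D = 1.3e-06/0.06535 = 1.99e-05; Haaland: 1/√f = -1.8 log₁₀[1.42e-06 + 2.44e-05] = 8.258, so f = 0.01466.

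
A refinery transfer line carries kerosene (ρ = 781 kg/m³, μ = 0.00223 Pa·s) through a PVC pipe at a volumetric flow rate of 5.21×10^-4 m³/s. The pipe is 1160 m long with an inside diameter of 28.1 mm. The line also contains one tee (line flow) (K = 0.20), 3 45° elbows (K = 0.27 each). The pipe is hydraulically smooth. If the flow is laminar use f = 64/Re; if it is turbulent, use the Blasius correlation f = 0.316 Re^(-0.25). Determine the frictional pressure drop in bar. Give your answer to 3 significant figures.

ΔP ≈ 3.77 bar

Cross-sectional area A = πD²/4 = π(0.0281)²/4 = 0.0006202 m²; mean velocity V = Q/A = 0.000521/0.0006202 = 0.8401 m/s.
Reynolds number Re = ρVD/μ = 781 · 0.8401 · 0.0281 / 0.00223 = 8268.
Re > 4000 → turbulent. Smooth-pipe (Blasius): f = 0.316 Re^(-0.25) = 0.316/(8268)^0.25 = 0.03314.
Total minor-loss coefficient ΣK = 1·0.2 + 3·0.27 = 1.01.
ΔP = [f·L/D + ΣK]·(ρV²/2) = [0.03314·1160/0.0281 + 1.01]·(781·0.8401²/2) = [1368 + 1.01]·275.6 = 3.773e+05 Pa.
ΔP = 3.773e+05 Pa = 3.77 bar.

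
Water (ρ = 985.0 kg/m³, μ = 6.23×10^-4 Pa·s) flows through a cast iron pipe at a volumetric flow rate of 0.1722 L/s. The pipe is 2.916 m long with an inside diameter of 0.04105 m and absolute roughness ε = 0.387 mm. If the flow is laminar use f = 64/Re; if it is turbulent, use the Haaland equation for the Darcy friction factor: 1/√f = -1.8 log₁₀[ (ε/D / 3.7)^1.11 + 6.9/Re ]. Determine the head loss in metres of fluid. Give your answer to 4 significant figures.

Q = 0.1722 L/s = 0.1722/1000 = 0.0001722 m³/s.
Cross-sectional area A = πD²/4 = π(0.04105)²/4 = 0.001323 m²; mean velocity V = Q/A = 0.0001722/0.001323 = 0.1301 m/s.
Reynolds number Re = ρVD/μ = 985 · 0.1301 · 0.04105 / 0.000623 = 8445.
Re > 4000 → turbulent. Relative roughness ε/D = 0.000387/0.04105 = 0.00943. Haaland: 1/√f = -1.8 log₁₀[(0.00943/3.7)^1.11 + 6.9/8445] = -1.8 log₁₀[0.00132 + 0.000817] = 4.806, so f = 0.04329.
Darcy-Weisbach: ΔP = f(L/D)(ρV²/2) = 0.04329·(2.916/0.04105)·(985·0.1301²/2) = 0.04329·71.04·8.338 = 25.64 Pa.
Head loss h_f = ΔP/(ρg) = 25.64/(985·9.81) = 0.002654 m.

h_f ≈ 0.002654 m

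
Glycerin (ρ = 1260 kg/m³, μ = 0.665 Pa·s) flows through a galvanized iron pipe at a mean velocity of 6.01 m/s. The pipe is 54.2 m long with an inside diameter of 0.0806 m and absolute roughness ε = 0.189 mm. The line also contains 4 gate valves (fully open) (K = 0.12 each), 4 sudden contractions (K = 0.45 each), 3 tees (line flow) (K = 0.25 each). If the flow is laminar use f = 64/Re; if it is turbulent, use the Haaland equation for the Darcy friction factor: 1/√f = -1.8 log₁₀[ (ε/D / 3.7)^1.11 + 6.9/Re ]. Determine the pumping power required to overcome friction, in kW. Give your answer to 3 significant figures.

P ≈ 34.8 kW

Reynolds number Re = ρVD/μ = 1260 · 6.01 · 0.0806 / 0.665 = 917.8.
Re < 2300 → laminar flow, so f = 64/Re = 64/917.8 = 0.06973 (the turbulent correlation is not needed).
Total minor-loss coefficient ΣK = 4·0.12 + 4·0.45 + 3·0.25 = 3.03.
ΔP = [f·L/D + ΣK]·(ρV²/2) = [0.06973·54.2/0.0806 + 3.03]·(1260·6.01²/2) = [46.89 + 3.03]·2.276e+04 = 1.136e+06 Pa.
Q = V·A = 6.01·0.005102 = 0.03066 m³/s.
Pumping power P = QΔP = 0.03066·1.136e+06 = 34830 W = 34.8 kW.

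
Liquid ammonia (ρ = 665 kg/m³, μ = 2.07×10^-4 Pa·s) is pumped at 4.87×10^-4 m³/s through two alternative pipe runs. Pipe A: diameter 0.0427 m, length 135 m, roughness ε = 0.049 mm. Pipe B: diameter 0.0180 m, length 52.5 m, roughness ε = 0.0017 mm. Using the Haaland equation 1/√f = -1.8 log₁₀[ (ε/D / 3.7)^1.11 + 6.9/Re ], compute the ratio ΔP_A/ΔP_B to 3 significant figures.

ΔP_A/ΔP_B ≈ 0.0466

Pipe A: V = Q/A = 0.000487/0.001432 = 0.3401 m/s; Re = 4.665e+04; ε/D = 0.00115; Haaland → f = 0.02435; ΔP_A = f(L/D)(ρV²/2) = 2961 Pa.
Pipe B: V = Q/A = 0.000487/0.0002545 = 1.914 m/s; Re = 1.107e+05; ε/D = 9.44e-05; Haaland → f = 0.0179; ΔP_B = f(L/D)(ρV²/2) = 6.357e+04 Pa.
ΔP_A/ΔP_B = 2961/6.357e+04 = 0.0466.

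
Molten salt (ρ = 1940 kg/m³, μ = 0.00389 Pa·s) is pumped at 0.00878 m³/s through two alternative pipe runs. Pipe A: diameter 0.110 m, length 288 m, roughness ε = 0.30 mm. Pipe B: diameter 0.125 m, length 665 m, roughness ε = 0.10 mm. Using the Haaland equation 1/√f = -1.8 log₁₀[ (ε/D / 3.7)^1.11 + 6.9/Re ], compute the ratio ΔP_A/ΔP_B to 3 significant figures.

ΔP_A/ΔP_B ≈ 0.971

Pipe A: V = Q/A = 0.00878/0.009503 = 0.9239 m/s; Re = 5.068e+04; ε/D = 0.00273; Haaland → f = 0.02786; ΔP_A = f(L/D)(ρV²/2) = 6.04e+04 Pa.
Pipe B: V = Q/A = 0.00878/0.01227 = 0.7155 m/s; Re = 4.46e+04; ε/D = 0.0008; Haaland → f = 0.02356; ΔP_B = f(L/D)(ρV²/2) = 6.223e+04 Pa.
ΔP_A/ΔP_B = 6.04e+04/6.223e+04 = 0.971.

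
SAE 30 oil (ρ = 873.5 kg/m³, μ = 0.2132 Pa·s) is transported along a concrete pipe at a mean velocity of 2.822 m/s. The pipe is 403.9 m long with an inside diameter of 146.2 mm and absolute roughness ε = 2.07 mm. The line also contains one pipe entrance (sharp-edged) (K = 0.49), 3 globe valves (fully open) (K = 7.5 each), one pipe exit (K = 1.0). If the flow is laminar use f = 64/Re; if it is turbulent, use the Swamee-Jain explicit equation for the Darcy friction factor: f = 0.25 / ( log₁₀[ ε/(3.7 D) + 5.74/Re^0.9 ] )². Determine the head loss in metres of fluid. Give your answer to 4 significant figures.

Reynolds number Re = ρVD/μ = 873.5 · 2.822 · 0.1462 / 0.213 = 1690.
Re < 2300 → laminar flow, so f = 64/Re = 64/1690 = 0.03786 (the turbulent correlation is not needed).
Total minor-loss coefficient ΣK = 1·0.49 + 3·7.5 + 1·1 = 24.
ΔP = [f·L/D + ΣK]·(ρV²/2) = [0.03786·403.9/0.1462 + 24]·(873.5·2.822²/2) = [104.6 + 24]·3478 = 4.472e+05 Pa.
Head loss h_f = ΔP/(ρg) = 4.472e+05/(873.5·9.81) = 52.19 m.

h_f ≈ 52.19 m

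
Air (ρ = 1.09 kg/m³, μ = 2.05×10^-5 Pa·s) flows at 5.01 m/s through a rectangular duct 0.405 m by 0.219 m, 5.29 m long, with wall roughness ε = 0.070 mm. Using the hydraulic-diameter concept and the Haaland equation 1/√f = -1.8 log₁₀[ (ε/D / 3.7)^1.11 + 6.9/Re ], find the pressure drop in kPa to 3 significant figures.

Hydraulic diameter D_h = 4A/P = 4·(0.405·0.219)/(2·(0.405+0.219)) = 0.3548/1.248 = 0.2843 m.
Re = ρVD_h/μ = 1.09·5.01·0.2843/2.05e-05 = 7.573e+04.
ε/D_h = 7e-05/0.2843 = 0.000246; Haaland gives 1/√f = -1.8 log₁₀[2.31e-05+9.11e-05] = 7.096, so f = 0.01986.
ΔP = f(L/D_h)(ρV²/2) = 0.01986·5.29/0.2843·13.68 = 5.055 Pa.
ΔP = 0.00506 kPa.

ΔP ≈ 0.00506 kPa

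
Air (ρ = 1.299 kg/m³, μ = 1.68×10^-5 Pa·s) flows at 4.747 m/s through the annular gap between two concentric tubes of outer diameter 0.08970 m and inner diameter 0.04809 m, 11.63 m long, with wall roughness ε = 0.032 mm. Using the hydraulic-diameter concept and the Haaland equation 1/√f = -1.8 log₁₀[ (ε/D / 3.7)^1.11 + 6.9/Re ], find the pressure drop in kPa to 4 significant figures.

Hydraulic diameter D_h = 4A/P = D_o - D_i = 0.0897 - 0.04809 = 0.04161 m.
Re = ρVD_h/μ = 1.299·4.747·0.04161/1.68e-05 = 1.527e+04.
ε/D_h = 3.2e-05/0.04161 = 0.000769; Haaland gives 1/√f = -1.8 log₁₀[8.18e-05+0.000452] = 5.891, so f = 0.02881.
ΔP = f(L/D_h)(ρV²/2) = 0.02881·11.63/0.04161·14.64 = 117.9 Pa.
ΔP = 0.1179 kPa.

ΔP ≈ 0.1179 kPa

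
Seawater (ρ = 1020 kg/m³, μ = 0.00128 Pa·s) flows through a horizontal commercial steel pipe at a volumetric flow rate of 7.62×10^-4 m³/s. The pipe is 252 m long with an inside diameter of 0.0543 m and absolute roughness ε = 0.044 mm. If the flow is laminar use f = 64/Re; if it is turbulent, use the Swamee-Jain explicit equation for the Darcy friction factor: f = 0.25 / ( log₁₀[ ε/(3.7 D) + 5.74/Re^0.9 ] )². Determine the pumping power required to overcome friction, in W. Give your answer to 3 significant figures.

P ≈ 5.82 W

Cross-sectional area A = πD²/4 = π(0.0543)²/4 = 0.002316 m²; mean velocity V = Q/A = 0.000762/0.002316 = 0.3291 m/s.
Reynolds number Re = ρVD/μ = 1020 · 0.3291 · 0.0543 / 0.00128 = 1.424e+04.
Re > 4000 → turbulent. Relative roughness ε/D = 4.4e-05/0.0543 = 0.00081. Swamee-Jain: f = 0.25/(log₁₀[0.00081/3.7 + 5.74/1.424e+04^0.9])² = 0.25/(log₁₀[0.000219 + 0.00105])² = 0.25/(-2.897)² = 0.02979.
Darcy-Weisbach: ΔP = f(L/D)(ρV²/2) = 0.02979·(252/0.0543)·(1020·0.3291²/2) = 0.02979·4641·55.22 = 7635 Pa.
Pumping power P = QΔP = 0.000762·7635 = 5.818 W = 5.82 W.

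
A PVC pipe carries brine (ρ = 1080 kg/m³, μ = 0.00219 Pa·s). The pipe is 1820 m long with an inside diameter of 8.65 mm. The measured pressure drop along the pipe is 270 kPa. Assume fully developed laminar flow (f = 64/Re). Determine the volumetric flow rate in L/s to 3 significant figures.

For laminar flow, f = 64/Re with Re = ρVD/μ, so Darcy-Weisbach reduces to ΔP = 32μLV/D². Solving for V: V = ΔP·D²/(32μL) = 2.7e+05·(0.00865)²/(32·0.00219·1820) = 0.1584 m/s.
Check: Re = ρVD/μ = 1080·0.1584·0.00865/0.00219 = 675.7 < 2300, so the laminar assumption holds.
Q = V·A = 0.1584·(π/4·0.00865²) = 9.308e-06 m³/s = 0.00931 L/s.

Q ≈ 0.00931 L/s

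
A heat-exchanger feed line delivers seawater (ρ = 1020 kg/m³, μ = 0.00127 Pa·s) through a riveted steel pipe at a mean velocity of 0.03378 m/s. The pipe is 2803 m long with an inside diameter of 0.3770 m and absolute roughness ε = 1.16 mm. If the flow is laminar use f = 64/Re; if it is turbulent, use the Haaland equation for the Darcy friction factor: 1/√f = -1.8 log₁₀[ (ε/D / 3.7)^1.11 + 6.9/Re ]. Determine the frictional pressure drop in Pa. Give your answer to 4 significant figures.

ΔP ≈ 150.7 Pa

Reynolds number Re = ρVD/μ = 1020 · 0.03378 · 0.377 / 0.00127 = 1.023e+04.
Re > 4000 → turbulent. Relative roughness ε/D = 0.00116/0.377 = 0.00308. Haaland: 1/√f = -1.8 log₁₀[(0.00308/3.7)^1.11 + 6.9/1.023e+04] = -1.8 log₁₀[0.000381 + 0.000675] = 5.358, so f = 0.03484.
Darcy-Weisbach: ΔP = f(L/D)(ρV²/2) = 0.03484·(2803/0.377)·(1020·0.03378²/2) = 0.03484·7435·0.582 = 150.7 Pa.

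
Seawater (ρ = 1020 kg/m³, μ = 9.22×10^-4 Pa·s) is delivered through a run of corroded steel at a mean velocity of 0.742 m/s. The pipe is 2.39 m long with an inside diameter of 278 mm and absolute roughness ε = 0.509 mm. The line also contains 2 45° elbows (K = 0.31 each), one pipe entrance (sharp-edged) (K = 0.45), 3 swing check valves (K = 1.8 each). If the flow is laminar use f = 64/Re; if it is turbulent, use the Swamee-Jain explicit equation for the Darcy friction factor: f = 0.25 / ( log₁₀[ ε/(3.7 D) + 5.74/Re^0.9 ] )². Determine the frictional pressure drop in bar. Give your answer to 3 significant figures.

ΔP ≈ 0.0187 bar

Reynolds number Re = ρVD/μ = 1020 · 0.742 · 0.278 / 0.000922 = 2.282e+05.
Re > 4000 → turbulent. Relative roughness ε/D = 0.000509/0.278 = 0.00183. Swamee-Jain: f = 0.25/(log₁₀[0.00183/3.7 + 5.74/2.282e+05^0.9])² = 0.25/(log₁₀[0.000495 + 8.64e-05])² = 0.25/(-3.236)² = 0.02388.
Total minor-loss coefficient ΣK = 2·0.31 + 1·0.45 + 3·1.8 = 6.47.
ΔP = [f·L/D + ΣK]·(ρV²/2) = [0.02388·2.39/0.278 + 6.47]·(1020·0.742²/2) = [0.2053 + 6.47]·280.8 = 1874 Pa.
ΔP = 1874 Pa = 0.0187 bar.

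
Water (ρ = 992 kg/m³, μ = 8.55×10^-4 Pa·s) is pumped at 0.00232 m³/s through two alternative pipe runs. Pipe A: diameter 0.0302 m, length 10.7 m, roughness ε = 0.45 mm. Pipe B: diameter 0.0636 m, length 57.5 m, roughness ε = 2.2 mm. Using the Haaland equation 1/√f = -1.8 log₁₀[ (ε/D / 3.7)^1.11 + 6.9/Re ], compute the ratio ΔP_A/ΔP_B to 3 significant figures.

ΔP_A/ΔP_B ≈ 5.53

Pipe A: V = Q/A = 0.00232/0.0007163 = 3.239 m/s; Re = 1.135e+05; ε/D = 0.0149; Haaland → f = 0.04406; ΔP_A = f(L/D)(ρV²/2) = 8.123e+04 Pa.
Pipe B: V = Q/A = 0.00232/0.003177 = 0.7303 m/s; Re = 5.389e+04; ε/D = 0.0346; Haaland → f = 0.06137; ΔP_B = f(L/D)(ρV²/2) = 1.468e+04 Pa.
ΔP_A/ΔP_B = 8.123e+04/1.468e+04 = 5.53.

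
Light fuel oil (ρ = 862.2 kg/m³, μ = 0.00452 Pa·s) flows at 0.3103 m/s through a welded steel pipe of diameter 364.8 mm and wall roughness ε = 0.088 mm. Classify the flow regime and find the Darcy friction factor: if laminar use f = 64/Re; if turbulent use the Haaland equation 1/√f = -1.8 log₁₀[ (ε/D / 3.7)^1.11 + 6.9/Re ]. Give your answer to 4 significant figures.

Re = ρVD/μ = 862.2·0.3103·0.3648/0.00452 = 2.159e+04.
Re > 4000 → turbulent. ε/D = 8.8e-05/0.3648 = 0.000241; Haaland: 1/√f = -1.8 log₁₀[2.26e-05 + 0.00032] = 6.238, so f = 0.02569.

f ≈ 0.02569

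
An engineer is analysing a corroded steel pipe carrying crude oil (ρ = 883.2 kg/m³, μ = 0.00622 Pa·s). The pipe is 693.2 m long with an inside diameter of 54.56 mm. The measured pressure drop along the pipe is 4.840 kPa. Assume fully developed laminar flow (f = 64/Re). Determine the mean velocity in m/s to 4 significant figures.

V ≈ 0.1044 m/s

For laminar flow, f = 64/Re with Re = ρVD/μ, so Darcy-Weisbach reduces to ΔP = 32μLV/D². Solving for V: V = ΔP·D²/(32μL) = 4840·(0.05456)²/(32·0.00622·693.2) = 0.1044 m/s.
Check: Re = ρVD/μ = 883.2·0.1044·0.05456/0.00622 = 809 < 2300, so the laminar assumption holds.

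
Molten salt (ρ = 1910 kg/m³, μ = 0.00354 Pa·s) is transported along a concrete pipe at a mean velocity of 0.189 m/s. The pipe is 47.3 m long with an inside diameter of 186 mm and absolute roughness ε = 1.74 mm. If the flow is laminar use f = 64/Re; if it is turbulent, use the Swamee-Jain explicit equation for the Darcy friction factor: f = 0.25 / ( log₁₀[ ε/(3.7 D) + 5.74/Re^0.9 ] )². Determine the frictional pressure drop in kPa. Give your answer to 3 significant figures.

Reynolds number Re = ρVD/μ = 1910 · 0.189 · 0.186 / 0.00354 = 1.897e+04.
Re > 4000 → turbulent. Relative roughness ε/D = 0.00174/0.186 = 0.00935. Swamee-Jain: f = 0.25/(log₁₀[0.00935/3.7 + 5.74/1.897e+04^0.9])² = 0.25/(log₁₀[0.00253 + 0.00081])² = 0.25/(-2.476)² = 0.04077.
Darcy-Weisbach: ΔP = f(L/D)(ρV²/2) = 0.04077·(47.3/0.186)·(1910·0.189²/2) = 0.04077·254.3·34.11 = 353.6 Pa.
ΔP = 353.6 Pa = 0.354 kPa.

ΔP ≈ 0.354 kPa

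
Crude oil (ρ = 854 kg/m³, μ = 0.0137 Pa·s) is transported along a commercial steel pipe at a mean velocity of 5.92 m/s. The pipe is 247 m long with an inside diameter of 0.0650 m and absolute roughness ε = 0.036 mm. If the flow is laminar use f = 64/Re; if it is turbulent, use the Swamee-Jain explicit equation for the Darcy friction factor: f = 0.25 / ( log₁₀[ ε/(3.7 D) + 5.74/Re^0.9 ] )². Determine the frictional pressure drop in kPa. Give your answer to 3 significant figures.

Reynolds number Re = ρVD/μ = 854 · 5.92 · 0.065 / 0.0137 = 2.399e+04.
Re > 4000 → turbulent. Relative roughness ε/D = 3.6e-05/0.065 = 0.000554. Swamee-Jain: f = 0.25/(log₁₀[0.000554/3.7 + 5.74/2.399e+04^0.9])² = 0.25/(log₁₀[0.00015 + 0.000656])² = 0.25/(-3.094)² = 0.02612.
Darcy-Weisbach: ΔP = f(L/D)(ρV²/2) = 0.02612·(247/0.065)·(854·5.92²/2) = 0.02612·3800·1.496e+04 = 1.485e+06 Pa.
ΔP = 1.485e+06 Pa = 1490 kPa.

ΔP ≈ 1490 kPa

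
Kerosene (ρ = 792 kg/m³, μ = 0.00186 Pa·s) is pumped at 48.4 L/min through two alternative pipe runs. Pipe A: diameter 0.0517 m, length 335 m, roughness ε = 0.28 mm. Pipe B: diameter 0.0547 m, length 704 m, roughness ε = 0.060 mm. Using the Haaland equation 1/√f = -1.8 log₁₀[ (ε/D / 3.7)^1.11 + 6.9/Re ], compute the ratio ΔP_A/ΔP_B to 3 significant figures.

ΔP_A/ΔP_B ≈ 0.720

Pipe A: V = Q/A = 0.0008067/0.002099 = 0.3843 m/s; Re = 8459; ε/D = 0.00542; Haaland → f = 0.03894; ΔP_A = f(L/D)(ρV²/2) = 1.475e+04 Pa.
Pipe B: V = Q/A = 0.0008067/0.00235 = 0.3433 m/s; Re = 7995; ε/D = 0.0011; Haaland → f = 0.03414; ΔP_B = f(L/D)(ρV²/2) = 2.05e+04 Pa.
ΔP_A/ΔP_B = 1.475e+04/2.05e+04 = 0.720.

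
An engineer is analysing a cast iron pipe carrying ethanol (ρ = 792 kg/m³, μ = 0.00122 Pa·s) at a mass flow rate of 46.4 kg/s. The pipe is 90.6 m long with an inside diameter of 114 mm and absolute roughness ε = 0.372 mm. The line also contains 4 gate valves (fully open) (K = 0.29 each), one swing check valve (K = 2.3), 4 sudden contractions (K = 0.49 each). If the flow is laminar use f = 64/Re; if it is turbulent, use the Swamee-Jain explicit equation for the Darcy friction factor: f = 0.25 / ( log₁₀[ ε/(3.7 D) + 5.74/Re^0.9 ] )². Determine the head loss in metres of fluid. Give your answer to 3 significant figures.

A = πD²/4 = π(0.114)²/4 = 0.01021 m²; mean velocity V = ṁ/(ρA) = 46.4/(792 · 0.01021) = 5.74 m/s.
Reynolds number Re = ρVD/μ = 792 · 5.74 · 0.114 / 0.00122 = 4.248e+05.
Re > 4000 → turbulent. Relative roughness ε/D = 0.000372/0.114 = 0.00326. Swamee-Jain: f = 0.25/(log₁₀[0.00326/3.7 + 5.74/4.248e+05^0.9])² = 0.25/(log₁₀[0.000882 + 4.94e-05])² = 0.25/(-3.031)² = 0.02721.
Total minor-loss coefficient ΣK = 4·0.29 + 1·2.3 + 4·0.49 = 5.42.
ΔP = [f·L/D + ΣK]·(ρV²/2) = [0.02721·90.6/0.114 + 5.42]·(792·5.74²/2) = [21.63 + 5.42]·1.305e+04 = 3.529e+05 Pa.
Head loss h_f = ΔP/(ρg) = 3.529e+05/(792·9.81) = 45.4 m.

h_f ≈ 45.4 m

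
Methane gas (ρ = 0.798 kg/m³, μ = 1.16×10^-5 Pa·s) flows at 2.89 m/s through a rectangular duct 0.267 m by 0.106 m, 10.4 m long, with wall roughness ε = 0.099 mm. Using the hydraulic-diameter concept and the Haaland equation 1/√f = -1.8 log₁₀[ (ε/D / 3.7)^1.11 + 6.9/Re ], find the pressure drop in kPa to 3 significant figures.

ΔP ≈ 0.00566 kPa

Hydraulic diameter D_h = 4A/P = 4·(0.267·0.106)/(2·(0.267+0.106)) = 0.1132/0.746 = 0.1518 m.
Re = ρVD_h/μ = 0.798·2.89·0.1518/1.16e-05 = 3.017e+04.
ε/D_h = 9.9e-05/0.1518 = 0.000652; Haaland gives 1/√f = -1.8 log₁₀[6.81e-05+0.000229] = 6.349, so f = 0.0248.
ΔP = f(L/D_h)(ρV²/2) = 0.0248·10.4/0.1518·3.332 = 5.665 Pa.
ΔP = 0.00566 kPa.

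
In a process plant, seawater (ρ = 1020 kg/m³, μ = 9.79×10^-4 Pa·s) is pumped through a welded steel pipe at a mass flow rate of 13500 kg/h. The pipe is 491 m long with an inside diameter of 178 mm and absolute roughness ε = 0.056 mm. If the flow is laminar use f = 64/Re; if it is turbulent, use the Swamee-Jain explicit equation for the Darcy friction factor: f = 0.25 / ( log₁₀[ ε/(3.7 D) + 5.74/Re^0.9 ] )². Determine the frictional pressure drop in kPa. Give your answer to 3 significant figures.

ṁ = 13500 kg/h = 13500/3600 = 3.75 kg/s.
A = πD²/4 = π(0.178)²/4 = 0.02488 m²; mean velocity V = ṁ/(ρA) = 3.75/(1020 · 0.02488) = 0.1477 m/s.
Reynolds number Re = ρVD/μ = 1020 · 0.1477 · 0.178 / 0.000979 = 2.74e+04.
Re > 4000 → turbulent. Relative roughness ε/D = 5.6e-05/0.178 = 0.000315. Swamee-Jain: f = 0.25/(log₁₀[0.000315/3.7 + 5.74/2.74e+04^0.9])² = 0.25/(log₁₀[8.5e-05 + 0.000582])² = 0.25/(-3.176)² = 0.02479.
Darcy-Weisbach: ΔP = f(L/D)(ρV²/2) = 0.02479·(491/0.178)·(1020·0.1477²/2) = 0.02479·2758·11.13 = 761.1 Pa.
ΔP = 761.1 Pa = 0.761 kPa.

ΔP ≈ 0.761 kPa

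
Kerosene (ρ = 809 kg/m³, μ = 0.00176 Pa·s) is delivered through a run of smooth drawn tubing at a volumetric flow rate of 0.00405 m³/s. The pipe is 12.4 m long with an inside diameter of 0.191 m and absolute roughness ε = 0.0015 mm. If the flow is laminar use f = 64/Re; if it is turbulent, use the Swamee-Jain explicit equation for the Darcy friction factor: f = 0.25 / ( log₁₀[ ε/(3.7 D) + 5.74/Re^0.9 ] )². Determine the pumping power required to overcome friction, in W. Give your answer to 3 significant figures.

Cross-sectional area A = πD²/4 = π(0.191)²/4 = 0.02865 m²; mean velocity V = Q/A = 0.00405/0.02865 = 0.1414 m/s.
Reynolds number Re = ρVD/μ = 809 · 0.1414 · 0.191 / 0.00176 = 1.241e+04.
Re > 4000 → turbulent. Relative roughness ε/D = 1.5e-06/0.191 = 7.85e-06. Swamee-Jain: f = 0.25/(log₁₀[7.85e-06/3.7 + 5.74/1.241e+04^0.9])² = 0.25/(log₁₀[2.12e-06 + 0.00119])² = 0.25/(-2.925)² = 0.02923.
Darcy-Weisbach: ΔP = f(L/D)(ρV²/2) = 0.02923·(12.4/0.191)·(809·0.1414²/2) = 0.02923·64.92·8.082 = 15.33 Pa.
Pumping power P = QΔP = 0.00405·15.33 = 0.06211 W = 0.0621 W.

P ≈ 0.0621 W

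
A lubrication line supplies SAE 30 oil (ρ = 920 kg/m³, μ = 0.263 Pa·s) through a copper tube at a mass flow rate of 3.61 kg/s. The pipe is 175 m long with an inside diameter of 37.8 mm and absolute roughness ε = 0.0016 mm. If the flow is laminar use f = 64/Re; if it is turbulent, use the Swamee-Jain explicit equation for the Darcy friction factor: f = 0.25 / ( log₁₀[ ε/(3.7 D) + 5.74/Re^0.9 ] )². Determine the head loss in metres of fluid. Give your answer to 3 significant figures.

A = πD²/4 = π(0.0378)²/4 = 0.001122 m²; mean velocity V = ṁ/(ρA) = 3.61/(920 · 0.001122) = 3.497 m/s.
Reynolds number Re = ρVD/μ = 920 · 3.497 · 0.0378 / 0.263 = 462.3.
Re < 2300 → laminar flow, so f = 64/Re = 64/462.3 = 0.1384 (the turbulent correlation is not needed).
Darcy-Weisbach: ΔP = f(L/D)(ρV²/2) = 0.1384·(175/0.0378)·(920·3.497²/2) = 0.1384·4630·5624 = 3.604e+06 Pa.
Head loss h_f = ΔP/(ρg) = 3.604e+06/(920·9.81) = 399 m.

h_f ≈ 399 m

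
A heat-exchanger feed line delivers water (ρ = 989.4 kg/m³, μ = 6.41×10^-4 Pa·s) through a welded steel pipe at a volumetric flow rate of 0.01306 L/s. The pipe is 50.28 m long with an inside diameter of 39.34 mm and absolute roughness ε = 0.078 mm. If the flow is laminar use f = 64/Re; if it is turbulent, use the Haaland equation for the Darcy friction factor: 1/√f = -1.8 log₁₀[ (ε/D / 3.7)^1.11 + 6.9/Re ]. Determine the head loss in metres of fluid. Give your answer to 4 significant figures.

h_f ≈ 7.377×10^-4 m

Q = 0.01306 L/s = 0.01306/1000 = 1.306e-05 m³/s.
Cross-sectional area A = πD²/4 = π(0.03934)²/4 = 0.001216 m²; mean velocity V = Q/A = 1.306e-05/0.001216 = 0.01074 m/s.
Reynolds number Re = ρVD/μ = 989.4 · 0.01074 · 0.03934 / 0.000641 = 652.4.
Re < 2300 → laminar flow, so f = 64/Re = 64/652.4 = 0.0981 (the turbulent correlation is not needed).
Darcy-Weisbach: ΔP = f(L/D)(ρV²/2) = 0.0981·(50.28/0.03934)·(989.4·0.01074²/2) = 0.0981·1278·0.05711 = 7.16 Pa.
Head loss h_f = ΔP/(ρg) = 7.16/(989.4·9.81) = 7.377×10^-4 m.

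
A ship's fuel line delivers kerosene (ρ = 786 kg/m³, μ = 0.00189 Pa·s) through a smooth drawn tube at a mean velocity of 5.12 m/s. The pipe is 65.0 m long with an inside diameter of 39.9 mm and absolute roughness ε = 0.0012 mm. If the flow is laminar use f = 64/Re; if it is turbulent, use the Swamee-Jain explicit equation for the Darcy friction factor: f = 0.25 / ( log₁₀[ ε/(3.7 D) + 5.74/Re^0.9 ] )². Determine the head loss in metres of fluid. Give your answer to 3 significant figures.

h_f ≈ 40.6 m

Reynolds number Re = ρVD/μ = 786 · 5.12 · 0.0399 / 0.00189 = 8.496e+04.
Re > 4000 → turbulent. Relative roughness ε/D = 1.2e-06/0.0399 = 3.01e-05. Swamee-Jain: f = 0.25/(log₁₀[3.01e-05/3.7 + 5.74/8.496e+04^0.9])² = 0.25/(log₁₀[8.13e-06 + 0.00021])² = 0.25/(-3.661)² = 0.01865.
Darcy-Weisbach: ΔP = f(L/D)(ρV²/2) = 0.01865·(65/0.0399)·(786·5.12²/2) = 0.01865·1629·1.03e+04 = 3.131e+05 Pa.
Head loss h_f = ΔP/(ρg) = 3.131e+05/(786·9.81) = 40.6 m.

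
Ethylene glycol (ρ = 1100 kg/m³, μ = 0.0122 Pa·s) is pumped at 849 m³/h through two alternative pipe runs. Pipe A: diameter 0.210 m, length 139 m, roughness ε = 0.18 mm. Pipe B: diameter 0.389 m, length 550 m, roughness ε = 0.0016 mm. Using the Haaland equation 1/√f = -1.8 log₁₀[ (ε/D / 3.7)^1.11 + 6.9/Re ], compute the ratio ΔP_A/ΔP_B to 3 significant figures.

ΔP_A/ΔP_B ≈ 6.00

Pipe A: V = Q/A = 0.2358/0.03464 = 6.809 m/s; Re = 1.289e+05; ε/D = 0.000857; Haaland → f = 0.02097; ΔP_A = f(L/D)(ρV²/2) = 3.539e+05 Pa.
Pipe B: V = Q/A = 0.2358/0.1188 = 1.984 m/s; Re = 6.96e+04; ε/D = 4.11e-06; Haaland → f = 0.01926; ΔP_B = f(L/D)(ρV²/2) = 5.899e+04 Pa.
ΔP_A/ΔP_B = 3.539e+05/5.899e+04 = 6.00.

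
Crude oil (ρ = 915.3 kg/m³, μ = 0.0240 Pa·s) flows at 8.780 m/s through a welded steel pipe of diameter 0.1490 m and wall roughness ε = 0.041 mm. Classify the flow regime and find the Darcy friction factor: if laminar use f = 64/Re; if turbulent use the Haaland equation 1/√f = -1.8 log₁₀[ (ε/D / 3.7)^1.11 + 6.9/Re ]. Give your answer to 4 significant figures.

Re = ρVD/μ = 915.3·8.78·0.149/0.024 = 4.989e+04.
Re > 4000 → turbulent. ε/D = 4.1e-05/0.149 = 0.000275; Haaland: 1/√f = -1.8 log₁₀[2.61e-05 + 0.000138] = 6.811, so f = 0.02156.

f ≈ 0.02156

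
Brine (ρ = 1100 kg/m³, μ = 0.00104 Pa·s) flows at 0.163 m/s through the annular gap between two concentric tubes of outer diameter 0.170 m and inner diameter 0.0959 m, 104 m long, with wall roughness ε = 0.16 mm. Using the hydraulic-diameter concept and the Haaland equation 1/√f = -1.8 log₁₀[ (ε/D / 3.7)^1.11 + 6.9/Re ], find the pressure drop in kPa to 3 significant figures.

Hydraulic diameter D_h = 4A/P = D_o - D_i = 0.17 - 0.0959 = 0.0741 m.
Re = ρVD_h/μ = 1100·0.163·0.0741/0.00104 = 1.278e+04.
ε/D_h = 0.00016/0.0741 = 0.00216; Haaland gives 1/√f = -1.8 log₁₀[0.000257+0.00054] = 5.577, so f = 0.03215.
ΔP = f(L/D_h)(ρV²/2) = 0.03215·104/0.0741·14.61 = 659.4 Pa.
ΔP = 0.659 kPa.

ΔP ≈ 0.659 kPa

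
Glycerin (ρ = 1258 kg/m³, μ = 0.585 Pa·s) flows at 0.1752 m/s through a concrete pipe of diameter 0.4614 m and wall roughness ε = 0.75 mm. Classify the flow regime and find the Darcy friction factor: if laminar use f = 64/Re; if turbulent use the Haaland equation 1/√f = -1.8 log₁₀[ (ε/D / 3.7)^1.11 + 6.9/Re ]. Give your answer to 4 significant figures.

Re = ρVD/μ = 1258·0.1752·0.4614/0.585 = 173.8.
Re < 2300 → laminar, so f = 64/Re = 0.3682 (roughness is irrelevant in laminar flow).

f ≈ 0.3682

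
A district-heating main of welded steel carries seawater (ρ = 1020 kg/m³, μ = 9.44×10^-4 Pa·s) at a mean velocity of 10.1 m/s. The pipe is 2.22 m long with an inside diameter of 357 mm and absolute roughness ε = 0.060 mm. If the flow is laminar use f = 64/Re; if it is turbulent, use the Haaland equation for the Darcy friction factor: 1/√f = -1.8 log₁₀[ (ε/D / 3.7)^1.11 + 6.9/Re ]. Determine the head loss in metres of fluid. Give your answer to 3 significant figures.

Reynolds number Re = ρVD/μ = 1020 · 10.1 · 0.357 / 0.000944 = 3.896e+06.
Re > 4000 → turbulent. Relative roughness ε/D = 6e-05/0.357 = 0.000168. Haaland: 1/√f = -1.8 log₁₀[(0.000168/3.7)^1.11 + 6.9/3.896e+06] = -1.8 log₁₀[1.51e-05 + 1.77e-06] = 8.59, so f = 0.01355.
Darcy-Weisbach: ΔP = f(L/D)(ρV²/2) = 0.01355·(2.22/0.357)·(1020·10.1²/2) = 0.01355·6.218·5.203e+04 = 4384 Pa.
Head loss h_f = ΔP/(ρg) = 4384/(1020·9.81) = 0.438 m.

h_f ≈ 0.438 m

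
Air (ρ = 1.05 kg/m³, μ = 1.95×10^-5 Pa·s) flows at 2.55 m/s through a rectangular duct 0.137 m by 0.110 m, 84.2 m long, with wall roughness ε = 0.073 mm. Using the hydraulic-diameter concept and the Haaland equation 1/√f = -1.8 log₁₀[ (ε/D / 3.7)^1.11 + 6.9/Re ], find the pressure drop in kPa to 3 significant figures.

Hydraulic diameter D_h = 4A/P = 4·(0.137·0.11)/(2·(0.137+0.11)) = 0.06028/0.494 = 0.122 m.
Re = ρVD_h/μ = 1.05·2.55·0.122/1.95e-05 = 1.675e+04.
ε/D_h = 7.3e-05/0.122 = 0.000598; Haaland gives 1/√f = -1.8 log₁₀[6.19e-05+0.000412] = 5.984, so f = 0.02793.
ΔP = f(L/D_h)(ρV²/2) = 0.02793·84.2/0.122·3.414 = 65.78 Pa.
ΔP = 0.0658 kPa.

ΔP ≈ 0.0658 kPa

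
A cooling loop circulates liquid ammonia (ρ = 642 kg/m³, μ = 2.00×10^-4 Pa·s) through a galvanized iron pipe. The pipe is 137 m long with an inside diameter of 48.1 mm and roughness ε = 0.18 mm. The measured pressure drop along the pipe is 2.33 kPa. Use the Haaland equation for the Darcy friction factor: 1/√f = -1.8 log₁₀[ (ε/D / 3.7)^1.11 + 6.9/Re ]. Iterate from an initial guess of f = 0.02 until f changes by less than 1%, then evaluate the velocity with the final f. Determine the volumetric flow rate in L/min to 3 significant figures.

Q ≈ 31.7 L/min

Rearranging Darcy-Weisbach: V = √(2·ΔP·D/(f·L·ρ)). With ε/D = 0.00018/0.0481 = 0.00374, iterate starting from f = 0.02:
  f = 0.02 → V = √(2·2330·0.0481/(0.02·137·642)) = 0.357 m/s; Re = ρVD/μ = 5.512e+04; f → 0.02972
  f = 0.02972 → V = 0.2928 m/s; Re = 4.521e+04; f → 0.03008
  f = 0.03008 → V = 0.2911 m/s; Re = 4.494e+04; f → 0.03009
Converged (Δf/f < 1%). With the final f = 0.03009: V = √(2·2330·0.0481/(0.03009·137·642)) = 0.291 m/s.
Q = V·A = 0.291·(π/4·0.0481²) = 0.0005288 m³/s = 31.7 L/min.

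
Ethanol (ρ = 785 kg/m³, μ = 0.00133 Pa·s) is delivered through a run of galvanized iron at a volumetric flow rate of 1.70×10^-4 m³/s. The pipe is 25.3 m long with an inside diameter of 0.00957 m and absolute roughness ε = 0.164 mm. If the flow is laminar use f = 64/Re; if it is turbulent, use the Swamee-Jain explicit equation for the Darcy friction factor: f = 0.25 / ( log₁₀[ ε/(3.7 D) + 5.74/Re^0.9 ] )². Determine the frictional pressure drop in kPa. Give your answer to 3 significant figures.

ΔP ≈ 289 kPa

Cross-sectional area A = πD²/4 = π(0.00957)²/4 = 7.193e-05 m²; mean velocity V = Q/A = 0.00017/7.193e-05 = 2.363 m/s.
Reynolds number Re = ρVD/μ = 785 · 2.363 · 0.00957 / 0.00133 = 1.335e+04.
Re > 4000 → turbulent. Relative roughness ε/D = 0.000164/0.00957 = 0.0171. Swamee-Jain: f = 0.25/(log₁₀[0.0171/3.7 + 5.74/1.335e+04^0.9])² = 0.25/(log₁₀[0.00463 + 0.00111])² = 0.25/(-2.241)² = 0.04979.
Darcy-Weisbach: ΔP = f(L/D)(ρV²/2) = 0.04979·(25.3/0.00957)·(785·2.363²/2) = 0.04979·2644·2192 = 2.886e+05 Pa.
ΔP = 2.886e+05 Pa = 289 kPa.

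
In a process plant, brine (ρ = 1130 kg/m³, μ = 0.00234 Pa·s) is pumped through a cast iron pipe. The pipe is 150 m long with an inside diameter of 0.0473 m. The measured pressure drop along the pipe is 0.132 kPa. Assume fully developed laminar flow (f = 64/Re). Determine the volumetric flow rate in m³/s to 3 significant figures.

For laminar flow, f = 64/Re with Re = ρVD/μ, so Darcy-Weisbach reduces to ΔP = 32μLV/D². Solving for V: V = ΔP·D²/(32μL) = 132·(0.0473)²/(32·0.00234·150) = 0.02629 m/s.
Check: Re = ρVD/μ = 1130·0.02629·0.0473/0.00234 = 600.6 < 2300, so the laminar assumption holds.
Q = V·A = 0.02629·(π/4·0.0473²) = 4.62e-05 m³/s = 4.62×10^-5 m³/s.

Q ≈ 4.62×10^-5 m³/s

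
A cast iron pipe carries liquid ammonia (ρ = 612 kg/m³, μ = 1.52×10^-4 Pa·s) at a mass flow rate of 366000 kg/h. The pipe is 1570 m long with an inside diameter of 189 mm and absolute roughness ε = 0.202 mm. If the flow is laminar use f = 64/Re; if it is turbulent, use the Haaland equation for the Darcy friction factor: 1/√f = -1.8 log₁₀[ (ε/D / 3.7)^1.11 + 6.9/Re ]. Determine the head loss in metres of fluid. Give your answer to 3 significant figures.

h_f ≈ 298 m

ṁ = 366000 kg/h = 366000/3600 = 101.7 kg/s.
A = πD²/4 = π(0.189)²/4 = 0.02806 m²; mean velocity V = ṁ/(ρA) = 101.7/(612 · 0.02806) = 5.921 m/s.
Reynolds number Re = ρVD/μ = 612 · 5.921 · 0.189 / 0.000152 = 4.506e+06.
Re > 4000 → turbulent. Relative roughness ε/D = 0.000202/0.189 = 0.00107. Haaland: 1/√f = -1.8 log₁₀[(0.00107/3.7)^1.11 + 6.9/4.506e+06] = -1.8 log₁₀[0.000118 + 1.53e-06] = 7.061, so f = 0.02005.
Darcy-Weisbach: ΔP = f(L/D)(ρV²/2) = 0.02005·(1570/0.189)·(612·5.921²/2) = 0.02005·8307·1.073e+04 = 1.787e+06 Pa.
Head loss h_f = ΔP/(ρg) = 1.787e+06/(612·9.81) = 298 m.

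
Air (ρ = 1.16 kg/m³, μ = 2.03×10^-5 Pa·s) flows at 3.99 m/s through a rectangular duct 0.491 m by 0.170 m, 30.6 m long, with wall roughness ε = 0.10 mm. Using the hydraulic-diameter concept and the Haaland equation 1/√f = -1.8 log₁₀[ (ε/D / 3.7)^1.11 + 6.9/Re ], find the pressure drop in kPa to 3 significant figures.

Hydraulic diameter D_h = 4A/P = 4·(0.491·0.17)/(2·(0.491+0.17)) = 0.3339/1.322 = 0.2526 m.
Re = ρVD_h/μ = 1.16·3.99·0.2526/2.03e-05 = 5.758e+04.
ε/D_h = 0.0001/0.2526 = 0.000396; Haaland gives 1/√f = -1.8 log₁₀[3.91e-05+0.00012] = 6.838, so f = 0.02139.
ΔP = f(L/D_h)(ρV²/2) = 0.02139·30.6/0.2526·9.234 = 23.93 Pa.
ΔP = 0.0239 kPa.

ΔP ≈ 0.0239 kPa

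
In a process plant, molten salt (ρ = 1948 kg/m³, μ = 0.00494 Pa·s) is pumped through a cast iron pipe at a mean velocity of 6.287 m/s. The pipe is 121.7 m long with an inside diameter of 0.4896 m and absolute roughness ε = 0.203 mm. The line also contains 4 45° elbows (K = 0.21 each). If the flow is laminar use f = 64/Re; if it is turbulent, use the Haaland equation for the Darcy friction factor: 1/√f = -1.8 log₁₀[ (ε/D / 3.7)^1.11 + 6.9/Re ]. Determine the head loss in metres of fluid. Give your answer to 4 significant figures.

Reynolds number Re = ρVD/μ = 1948 · 6.287 · 0.4896 / 0.00494 = 1.214e+06.
Re > 4000 → turbulent. Relative roughness ε/D = 0.000203/0.4896 = 0.000415. Haaland: 1/√f = -1.8 log₁₀[(0.000415/3.7)^1.11 + 6.9/1.214e+06] = -1.8 log₁₀[4.12e-05 + 5.68e-06] = 7.792, so f = 0.01647.
Total minor-loss coefficient ΣK = 4·0.21 = 0.84.
ΔP = [f·L/D + ΣK]·(ρV²/2) = [0.01647·121.7/0.4896 + 0.84]·(1948·6.287²/2) = [4.094 + 0.84]·3.85e+04 = 1.899e+05 Pa.
Head loss h_f = ΔP/(ρg) = 1.899e+05/(1948·9.81) = 9.940 m.

h_f ≈ 9.940 m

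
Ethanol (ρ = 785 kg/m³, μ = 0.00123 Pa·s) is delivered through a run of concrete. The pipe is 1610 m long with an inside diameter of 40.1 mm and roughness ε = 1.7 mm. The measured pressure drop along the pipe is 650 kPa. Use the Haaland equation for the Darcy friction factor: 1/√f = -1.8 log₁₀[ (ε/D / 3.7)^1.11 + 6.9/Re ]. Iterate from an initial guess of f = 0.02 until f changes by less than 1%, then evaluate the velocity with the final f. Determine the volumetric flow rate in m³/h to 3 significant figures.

Q ≈ 3.55 m³/h

Rearranging Darcy-Weisbach: V = √(2·ΔP·D/(f·L·ρ)). With ε/D = 0.0017/0.0401 = 0.0424, iterate starting from f = 0.02:
  f = 0.02 → V = √(2·6.5e+05·0.0401/(0.02·1610·785)) = 1.436 m/s; Re = ρVD/μ = 3.675e+04; f → 0.06721
  f = 0.06721 → V = 0.7834 m/s; Re = 2.005e+04; f → 0.0678
Converged (Δf/f < 1%). With the final f = 0.0678: V = √(2·6.5e+05·0.0401/(0.0678·1610·785)) = 0.78 m/s.
Q = V·A = 0.78·(π/4·0.0401²) = 0.000985 m³/s = 3.55 m³/h.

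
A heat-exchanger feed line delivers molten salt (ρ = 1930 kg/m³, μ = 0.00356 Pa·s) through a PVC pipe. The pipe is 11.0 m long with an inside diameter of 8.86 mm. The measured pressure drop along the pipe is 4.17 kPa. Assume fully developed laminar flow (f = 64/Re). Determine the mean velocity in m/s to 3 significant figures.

For laminar flow, f = 64/Re with Re = ρVD/μ, so Darcy-Weisbach reduces to ΔP = 32μLV/D². Solving for V: V = ΔP·D²/(32μL) = 4170·(0.00886)²/(32·0.00356·11) = 0.2612 m/s.
Check: Re = ρVD/μ = 1930·0.2612·0.00886/0.00356 = 1255 < 2300, so the laminar assumption holds.

V ≈ 0.261 m/s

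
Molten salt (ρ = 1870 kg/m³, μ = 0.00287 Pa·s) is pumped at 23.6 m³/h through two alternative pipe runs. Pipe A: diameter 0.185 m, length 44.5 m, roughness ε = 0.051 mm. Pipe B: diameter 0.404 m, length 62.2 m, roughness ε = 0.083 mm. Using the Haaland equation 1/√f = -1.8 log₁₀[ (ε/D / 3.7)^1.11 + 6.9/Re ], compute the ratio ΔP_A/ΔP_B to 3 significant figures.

Pipe A: V = Q/A = 0.006556/0.02688 = 0.2439 m/s; Re = 2.94e+04; ε/D = 0.000276; Haaland → f = 0.02403; ΔP_A = f(L/D)(ρV²/2) = 321.5 Pa.
Pipe B: V = Q/A = 0.006556/0.1282 = 0.05114 m/s; Re = 1.346e+04; ε/D = 0.000205; Haaland → f = 0.02878; ΔP_B = f(L/D)(ρV²/2) = 10.84 Pa.
ΔP_A/ΔP_B = 321.5/10.84 = 29.7.

ΔP_A/ΔP_B ≈ 29.7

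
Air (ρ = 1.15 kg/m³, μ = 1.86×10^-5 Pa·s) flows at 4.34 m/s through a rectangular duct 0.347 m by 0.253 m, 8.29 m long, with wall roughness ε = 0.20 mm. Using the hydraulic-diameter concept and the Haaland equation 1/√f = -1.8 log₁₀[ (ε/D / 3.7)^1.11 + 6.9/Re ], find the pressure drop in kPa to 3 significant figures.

Hydraulic diameter D_h = 4A/P = 4·(0.347·0.253)/(2·(0.347+0.253)) = 0.3512/1.2 = 0.2926 m.
Re = ρVD_h/μ = 1.15·4.34·0.2926/1.86e-05 = 7.852e+04.
ε/D_h = 0.0002/0.2926 = 0.000683; Haaland gives 1/√f = -1.8 log₁₀[7.17e-05+8.79e-05] = 6.834, so f = 0.02141.
ΔP = f(L/D_h)(ρV²/2) = 0.02141·8.29/0.2926·10.83 = 6.569 Pa.
ΔP = 0.00657 kPa.

ΔP ≈ 0.00657 kPa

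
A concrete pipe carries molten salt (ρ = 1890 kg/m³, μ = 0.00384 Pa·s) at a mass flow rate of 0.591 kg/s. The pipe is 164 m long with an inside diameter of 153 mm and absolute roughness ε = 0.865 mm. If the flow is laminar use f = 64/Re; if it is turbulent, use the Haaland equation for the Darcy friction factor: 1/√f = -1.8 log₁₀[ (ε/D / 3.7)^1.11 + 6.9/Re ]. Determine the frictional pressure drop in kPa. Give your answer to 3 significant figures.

ΔP ≈ 0.0146 kPa

A = πD²/4 = π(0.153)²/4 = 0.01839 m²; mean velocity V = ṁ/(ρA) = 0.591/(1890 · 0.01839) = 0.01701 m/s.
Reynolds number Re = ρVD/μ = 1890 · 0.01701 · 0.153 / 0.00384 = 1281.
Re < 2300 → laminar flow, so f = 64/Re = 64/1281 = 0.04997 (the turbulent correlation is not needed).
Darcy-Weisbach: ΔP = f(L/D)(ρV²/2) = 0.04997·(164/0.153)·(1890·0.01701²/2) = 0.04997·1072·0.2734 = 14.64 Pa.
ΔP = 14.64 Pa = 0.0146 kPa.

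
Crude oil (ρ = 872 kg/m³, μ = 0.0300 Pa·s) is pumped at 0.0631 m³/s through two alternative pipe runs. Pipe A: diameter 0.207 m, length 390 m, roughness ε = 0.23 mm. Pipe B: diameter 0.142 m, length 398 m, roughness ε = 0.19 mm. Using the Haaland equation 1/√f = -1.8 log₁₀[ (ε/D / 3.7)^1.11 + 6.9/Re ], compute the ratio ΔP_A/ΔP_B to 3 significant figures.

Pipe A: V = Q/A = 0.0631/0.03365 = 1.875 m/s; Re = 1.128e+04; ε/D = 0.00111; Haaland → f = 0.03143; ΔP_A = f(L/D)(ρV²/2) = 9.075e+04 Pa.
Pipe B: V = Q/A = 0.0631/0.01584 = 3.984 m/s; Re = 1.645e+04; ε/D = 0.00134; Haaland → f = 0.02934; ΔP_B = f(L/D)(ρV²/2) = 5.692e+05 Pa.
ΔP_A/ΔP_B = 9.075e+04/5.692e+05 = 0.159.

ΔP_A/ΔP_B ≈ 0.159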